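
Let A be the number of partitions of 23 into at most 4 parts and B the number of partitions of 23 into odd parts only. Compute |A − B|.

Partitions of 23 into at most 4 parts: 150.
Partitions of 23 into odd parts only: 104.
|150 − 104| = 46.

46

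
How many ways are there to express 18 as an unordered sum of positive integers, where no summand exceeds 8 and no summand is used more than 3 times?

132

Counting exhaustively, 132 partitions satisfy the conditions.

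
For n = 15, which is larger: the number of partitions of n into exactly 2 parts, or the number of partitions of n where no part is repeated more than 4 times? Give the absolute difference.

120

Partitions of 15 into exactly 2 parts: 7.
Partitions of 15 where no part is repeated more than 4 times: 127.
|7 − 127| = 120.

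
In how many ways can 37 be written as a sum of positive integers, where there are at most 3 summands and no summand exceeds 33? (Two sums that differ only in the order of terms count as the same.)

127

Enumerating by decreasing first part gives 127 partitions in all.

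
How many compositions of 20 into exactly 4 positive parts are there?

By stars and bars with positive parts, the count is C(19,3) = 969.

969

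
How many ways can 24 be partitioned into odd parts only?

A full systematic count gives 122.

122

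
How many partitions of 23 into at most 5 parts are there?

291

Counting exhaustively, 291 partitions satisfy the conditions.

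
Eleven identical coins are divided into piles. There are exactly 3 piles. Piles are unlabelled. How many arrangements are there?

10

The partitions of 11 that satisfy the conditions:
1, 1, 9
1, 2, 8
1, 3, 7
2, 2, 7
1, 4, 6
2, 3, 6
1, 5, 5
2, 4, 5
3, 3, 5
3, 4, 4
Counting gives 10.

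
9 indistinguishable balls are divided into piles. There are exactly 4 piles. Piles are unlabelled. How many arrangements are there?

6

Listing the qualifying partitions of 9:
1+1+1+6
1+1+2+5
1+1+3+4
1+2+2+4
1+2+3+3
2+2+2+3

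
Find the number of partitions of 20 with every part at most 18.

A full systematic count gives 625.

625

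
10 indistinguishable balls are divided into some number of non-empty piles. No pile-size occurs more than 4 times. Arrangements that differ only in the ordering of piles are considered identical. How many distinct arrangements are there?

34

A partial list (first 12 by largest part):
10
9, 1
8, 2
8, 1, 1
7, 3
7, 2, 1
7, 1, 1, 1
6, 4
6, 3, 1
6, 2, 2
6, 2, 1, 1
6, 1, 1, 1, 1
…and 22 more, for 34 total.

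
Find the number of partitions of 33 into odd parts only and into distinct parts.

25

They are:
33
1 + 3 + 29
1 + 5 + 27
1 + 7 + 25
3 + 5 + 25
1 + 9 + 23
3 + 7 + 23
1 + 11 + 21
3 + 9 + 21
5 + 7 + 21
1 + 13 + 19
3 + 11 + 19
5 + 9 + 19
1 + 15 + 17
3 + 13 + 17
5 + 11 + 17
7 + 9 + 17
1 + 3 + 5 + 7 + 17
5 + 13 + 15
7 + 11 + 15
1 + 3 + 5 + 9 + 15
9 + 11 + 13
1 + 3 + 5 + 11 + 13
1 + 3 + 7 + 9 + 13
1 + 5 + 7 + 9 + 11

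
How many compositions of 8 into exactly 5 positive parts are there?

By stars and bars with positive parts, the count is C(7,4) = 35.

35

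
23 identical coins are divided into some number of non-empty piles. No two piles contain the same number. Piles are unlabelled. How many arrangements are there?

104

Systematic enumeration (by largest part, then next-largest, …) yields 104.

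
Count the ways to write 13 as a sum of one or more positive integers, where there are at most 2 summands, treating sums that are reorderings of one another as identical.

7

They are:
13
12+1
11+2
10+3
9+4
8+5
7+6
Counting gives 7.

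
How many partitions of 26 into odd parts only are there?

There are 165 such partitions.

165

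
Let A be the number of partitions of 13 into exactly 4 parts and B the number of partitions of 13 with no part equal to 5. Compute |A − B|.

Partitions of 13 into exactly 4 parts: 18.
Partitions of 13 with no part equal to 5: 79.
|18 − 79| = 61.

61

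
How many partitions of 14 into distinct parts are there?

22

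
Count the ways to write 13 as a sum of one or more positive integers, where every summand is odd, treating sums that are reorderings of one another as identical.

18

Enumerating:
13
11, 1, 1
9, 3, 1
9, 1, 1, 1, 1
7, 5, 1
7, 3, 3
7, 3, 1, 1, 1
7, 1, 1, 1, 1, 1, 1
5, 5, 3
5, 5, 1, 1, 1
5, 3, 3, 1, 1
5, 3, 1, 1, 1, 1, 1
5, 1, 1, 1, 1, 1, 1, 1, 1
3, 3, 3, 3, 1
3, 3, 3, 1, 1, 1, 1
3, 3, 1, 1, 1, 1, 1, 1, 1
3, 1, 1, 1, 1, 1, 1, 1, 1, 1, 1
1, 1, 1, 1, 1, 1, 1, 1, 1, 1, 1, 1, 1
Counting gives 18.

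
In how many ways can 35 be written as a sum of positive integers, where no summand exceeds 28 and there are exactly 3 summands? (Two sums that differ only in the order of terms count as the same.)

There are 93 such partitions.

93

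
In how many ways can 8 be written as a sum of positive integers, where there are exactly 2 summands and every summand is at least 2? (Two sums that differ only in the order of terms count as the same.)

Enumerating:
2 + 6
3 + 5
4 + 4
That's 3 in total.

3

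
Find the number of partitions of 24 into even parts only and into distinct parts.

15

The partitions of 24 that satisfy the conditions:
24
22, 2
20, 4
18, 6
18, 4, 2
16, 8
16, 6, 2
14, 10
14, 8, 2
14, 6, 4
12, 10, 2
12, 8, 4
12, 6, 4, 2
10, 8, 6
10, 8, 4, 2
Counting gives 15.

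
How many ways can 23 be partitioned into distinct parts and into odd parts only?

Enumerating:
23
1,3,19
1,5,17
1,7,15
3,5,15
1,9,13
3,7,13
3,9,11
5,7,11
That's 9 in total.

9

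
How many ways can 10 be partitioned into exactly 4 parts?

Listing the qualifying partitions of 10:
7, 1, 1, 1
6, 2, 1, 1
5, 3, 1, 1
5, 2, 2, 1
4, 4, 1, 1
4, 3, 2, 1
4, 2, 2, 2
3, 3, 3, 1
3, 3, 2, 2

9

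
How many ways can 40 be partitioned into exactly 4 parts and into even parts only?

64

A partial list (first 12 by largest part):
34, 2, 2, 2
32, 4, 2, 2
30, 6, 2, 2
30, 4, 4, 2
28, 8, 2, 2
28, 6, 4, 2
28, 4, 4, 4
26, 10, 2, 2
26, 8, 4, 2
26, 6, 6, 2
26, 6, 4, 4
24, 12, 2, 2
…and 52 more, for 64 total.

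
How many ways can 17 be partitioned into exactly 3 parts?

24

The partitions of 17 that satisfy the conditions:
15+1+1
14+2+1
13+3+1
13+2+2
12+4+1
12+3+2
11+5+1
11+4+2
11+3+3
10+6+1
10+5+2
10+4+3
9+7+1
9+6+2
9+5+3
9+4+4
8+8+1
8+7+2
8+6+3
8+5+4
7+7+3
7+6+4
7+5+5
6+6+5
Counting gives 24.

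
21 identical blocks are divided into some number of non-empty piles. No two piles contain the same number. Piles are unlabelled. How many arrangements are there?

76

A full systematic count gives 76.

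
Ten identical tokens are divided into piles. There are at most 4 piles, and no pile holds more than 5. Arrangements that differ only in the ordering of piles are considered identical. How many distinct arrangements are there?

The partitions of 10 that satisfy the conditions:
5+5
1+4+5
2+3+5
1+1+3+5
1+2+2+5
2+4+4
1+1+4+4
3+3+4
1+2+3+4
2+2+2+4
1+3+3+3
2+2+3+3

12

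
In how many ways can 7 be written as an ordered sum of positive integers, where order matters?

64

The number of compositions of n is 2^(n−1); here 2^6 = 64.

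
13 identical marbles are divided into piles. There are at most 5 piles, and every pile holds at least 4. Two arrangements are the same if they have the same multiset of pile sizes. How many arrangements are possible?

Enumerating:
13
4 + 9
5 + 8
6 + 7
4 + 4 + 5
Counting gives 5.

5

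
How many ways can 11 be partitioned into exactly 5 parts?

10

Listing the qualifying partitions of 11:
7,1,1,1,1
6,2,1,1,1
5,3,1,1,1
5,2,2,1,1
4,4,1,1,1
4,3,2,1,1
4,2,2,2,1
3,3,3,1,1
3,3,2,2,1
3,2,2,2,2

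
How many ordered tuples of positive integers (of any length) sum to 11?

1024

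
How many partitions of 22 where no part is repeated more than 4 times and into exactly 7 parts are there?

113

A full systematic count gives 113.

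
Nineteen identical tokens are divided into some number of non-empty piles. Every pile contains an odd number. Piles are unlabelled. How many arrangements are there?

54

There are too many to list fully; the first 12 (by largest part) are:
19
17,1,1
15,3,1
15,1,1,1,1
13,5,1
13,3,3
13,3,1,1,1
13,1,1,1,1,1,1
11,7,1
11,5,3
11,5,1,1,1
11,3,3,1,1
…and 42 more, for 54 total.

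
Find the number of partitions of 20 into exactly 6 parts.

Systematic enumeration (by largest part, then next-largest, …) yields 90.

90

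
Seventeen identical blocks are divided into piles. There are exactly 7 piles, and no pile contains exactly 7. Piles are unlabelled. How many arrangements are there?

33

A partial list (first 12 by largest part):
11 + 1 + 1 + 1 + 1 + 1 + 1
10 + 2 + 1 + 1 + 1 + 1 + 1
9 + 3 + 1 + 1 + 1 + 1 + 1
9 + 2 + 2 + 1 + 1 + 1 + 1
8 + 4 + 1 + 1 + 1 + 1 + 1
8 + 3 + 2 + 1 + 1 + 1 + 1
8 + 2 + 2 + 2 + 1 + 1 + 1
6 + 6 + 1 + 1 + 1 + 1 + 1
6 + 5 + 2 + 1 + 1 + 1 + 1
6 + 4 + 3 + 1 + 1 + 1 + 1
6 + 4 + 2 + 2 + 1 + 1 + 1
6 + 3 + 3 + 2 + 1 + 1 + 1
…and 21 more, for 33 total.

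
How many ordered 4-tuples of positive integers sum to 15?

By stars and bars with positive parts, the count is C(14,3) = 364.

364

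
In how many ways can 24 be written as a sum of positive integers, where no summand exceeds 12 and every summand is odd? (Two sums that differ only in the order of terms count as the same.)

Counting exhaustively, 91 partitions satisfy the conditions.

91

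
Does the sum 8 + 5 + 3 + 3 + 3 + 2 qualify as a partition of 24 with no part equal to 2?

The parts sum to 24, and the condition 'no summand equals 2' is violated.

No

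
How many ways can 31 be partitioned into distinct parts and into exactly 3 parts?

65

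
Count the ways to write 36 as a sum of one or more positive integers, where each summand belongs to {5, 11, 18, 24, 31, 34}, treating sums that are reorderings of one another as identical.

3

Listing the qualifying partitions of 36:
31, 5
18, 18
11, 5, 5, 5, 5, 5
That's 3 in total.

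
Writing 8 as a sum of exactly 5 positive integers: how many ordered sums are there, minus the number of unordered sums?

Compositions: C(7,4) = 35.
Unordered (partitions into 5 parts): 3.
Difference: 35 − 3 = 32.

32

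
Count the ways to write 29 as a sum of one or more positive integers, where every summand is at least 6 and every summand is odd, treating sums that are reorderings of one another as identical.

5

Enumerating:
29
15+7+7
13+9+7
11+11+7
11+9+9
That's 5 in total.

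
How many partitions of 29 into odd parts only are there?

256

There are 256 such partitions.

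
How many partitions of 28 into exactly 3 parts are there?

There are too many to list fully; the first 12 (by largest part) are:
1 + 1 + 26
1 + 2 + 25
1 + 3 + 24
2 + 2 + 24
1 + 4 + 23
2 + 3 + 23
1 + 5 + 22
2 + 4 + 22
3 + 3 + 22
1 + 6 + 21
2 + 5 + 21
3 + 4 + 21
…and 53 more, for 65 total.

65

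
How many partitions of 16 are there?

231

Systematic enumeration (by largest part, then next-largest, …) yields 231.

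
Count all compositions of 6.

32

The number of compositions of n is 2^(n−1); here 2^5 = 32.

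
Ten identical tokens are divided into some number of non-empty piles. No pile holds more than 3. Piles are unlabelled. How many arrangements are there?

14

Enumerating:
3, 3, 3, 1
3, 3, 2, 2
3, 3, 2, 1, 1
3, 3, 1, 1, 1, 1
3, 2, 2, 2, 1
3, 2, 2, 1, 1, 1
3, 2, 1, 1, 1, 1, 1
3, 1, 1, 1, 1, 1, 1, 1
2, 2, 2, 2, 2
2, 2, 2, 2, 1, 1
2, 2, 2, 1, 1, 1, 1
2, 2, 1, 1, 1, 1, 1, 1
2, 1, 1, 1, 1, 1, 1, 1, 1
1, 1, 1, 1, 1, 1, 1, 1, 1, 1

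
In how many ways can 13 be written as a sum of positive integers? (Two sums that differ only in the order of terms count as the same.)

101

Enumerating by decreasing first part gives 101 partitions in all.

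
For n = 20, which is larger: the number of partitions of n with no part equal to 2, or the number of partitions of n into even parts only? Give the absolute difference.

Partitions of 20 with no part equal to 2: 242.
Partitions of 20 into even parts only: 42.
|242 − 42| = 200.

200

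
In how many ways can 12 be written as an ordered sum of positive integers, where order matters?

2048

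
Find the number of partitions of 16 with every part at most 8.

186

Counting exhaustively, 186 partitions satisfy the conditions.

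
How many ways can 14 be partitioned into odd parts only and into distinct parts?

Listing the qualifying partitions of 14:
13 + 1
11 + 3
9 + 5
Counting gives 3.

3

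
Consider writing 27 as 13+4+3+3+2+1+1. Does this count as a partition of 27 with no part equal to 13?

The parts sum to 27, and the condition 'no summand equals 13' is violated.

No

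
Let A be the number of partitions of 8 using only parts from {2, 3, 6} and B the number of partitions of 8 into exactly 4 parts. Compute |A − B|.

2

Partitions of 8 using only parts from {2, 3, 6}: 3.
Partitions of 8 into exactly 4 parts: 5.
|3 − 5| = 2.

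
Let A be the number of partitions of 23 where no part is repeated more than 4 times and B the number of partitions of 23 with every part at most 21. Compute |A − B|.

Partitions of 23 where no part is repeated more than 4 times: 769.
Partitions of 23 with every part at most 21: 1253.
|769 − 1253| = 484.

484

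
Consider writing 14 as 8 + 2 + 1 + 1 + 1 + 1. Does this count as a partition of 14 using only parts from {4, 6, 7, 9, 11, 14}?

No

The parts sum to 14, and the condition 'each summand belongs to {4, 6, 7, 9, 11, 14}' is violated.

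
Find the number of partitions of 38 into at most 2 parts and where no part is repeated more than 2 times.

20

They are:
38
37+1
36+2
35+3
34+4
33+5
32+6
31+7
30+8
29+9
28+10
27+11
26+12
25+13
24+14
23+15
22+16
21+17
20+18
19+19
Counting gives 20.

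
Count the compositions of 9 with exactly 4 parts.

56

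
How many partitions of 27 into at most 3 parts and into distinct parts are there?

62

There are too many to list fully; the first 12 (by largest part) are:
27
1+26
2+25
3+24
1+2+24
4+23
1+3+23
5+22
1+4+22
2+3+22
6+21
1+5+21
…and 50 more, for 62 total.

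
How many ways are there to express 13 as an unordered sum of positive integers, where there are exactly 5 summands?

18

Enumerating:
9 + 1 + 1 + 1 + 1
8 + 2 + 1 + 1 + 1
7 + 3 + 1 + 1 + 1
7 + 2 + 2 + 1 + 1
6 + 4 + 1 + 1 + 1
6 + 3 + 2 + 1 + 1
6 + 2 + 2 + 2 + 1
5 + 5 + 1 + 1 + 1
5 + 4 + 2 + 1 + 1
5 + 3 + 3 + 1 + 1
5 + 3 + 2 + 2 + 1
5 + 2 + 2 + 2 + 2
4 + 4 + 3 + 1 + 1
4 + 4 + 2 + 2 + 1
4 + 3 + 3 + 2 + 1
4 + 3 + 2 + 2 + 2
3 + 3 + 3 + 3 + 1
3 + 3 + 3 + 2 + 2
Counting gives 18.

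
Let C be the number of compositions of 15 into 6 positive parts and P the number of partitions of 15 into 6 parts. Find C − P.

Compositions: C(14,5) = 2002.
Partitions of 15 into exactly 6 parts: 26.
Difference: 2002 − 26 = 1976.

1976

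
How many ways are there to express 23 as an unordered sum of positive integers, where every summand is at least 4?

A partial list (first 12 by largest part):
23
4 + 19
5 + 18
6 + 17
7 + 16
8 + 15
4 + 4 + 15
9 + 14
4 + 5 + 14
10 + 13
4 + 6 + 13
5 + 5 + 13
…and 27 more, for 39 total.

39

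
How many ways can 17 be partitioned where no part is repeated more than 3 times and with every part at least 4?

Listing the qualifying partitions of 17:
17
4 + 13
5 + 12
6 + 11
7 + 10
8 + 9
4 + 4 + 9
4 + 5 + 8
4 + 6 + 7
5 + 5 + 7
5 + 6 + 6
4 + 4 + 4 + 5

12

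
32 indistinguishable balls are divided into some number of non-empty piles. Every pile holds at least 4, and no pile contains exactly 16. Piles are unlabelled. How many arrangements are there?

184

There are 184 such partitions.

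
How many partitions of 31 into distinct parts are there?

340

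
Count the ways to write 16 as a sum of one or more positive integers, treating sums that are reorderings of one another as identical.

231

Enumerating by decreasing first part gives 231 partitions in all.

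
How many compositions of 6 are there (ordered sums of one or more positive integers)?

32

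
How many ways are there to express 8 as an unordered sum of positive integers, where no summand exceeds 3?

The partitions of 8 that satisfy the conditions:
3 + 3 + 2
3 + 3 + 1 + 1
3 + 2 + 2 + 1
3 + 2 + 1 + 1 + 1
3 + 1 + 1 + 1 + 1 + 1
2 + 2 + 2 + 2
2 + 2 + 2 + 1 + 1
2 + 2 + 1 + 1 + 1 + 1
2 + 1 + 1 + 1 + 1 + 1 + 1
1 + 1 + 1 + 1 + 1 + 1 + 1 + 1

10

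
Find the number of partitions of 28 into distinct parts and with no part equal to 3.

135

Direct enumeration gives 135 partitions.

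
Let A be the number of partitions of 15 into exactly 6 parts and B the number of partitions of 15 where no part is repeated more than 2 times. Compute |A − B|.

44

Partitions of 15 into exactly 6 parts: 26.
Partitions of 15 where no part is repeated more than 2 times: 70.
|26 − 70| = 44.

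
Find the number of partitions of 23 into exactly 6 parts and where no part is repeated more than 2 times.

73

Systematic enumeration (by largest part, then next-largest, …) yields 73.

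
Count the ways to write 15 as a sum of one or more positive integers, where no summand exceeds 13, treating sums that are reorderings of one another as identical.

174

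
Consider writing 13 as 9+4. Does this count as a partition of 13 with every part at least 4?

Yes

The parts sum to 13, and the condition 'every summand is at least 4' holds.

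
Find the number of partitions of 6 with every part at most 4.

They are:
4,2
4,1,1
3,3
3,2,1
3,1,1,1
2,2,2
2,2,1,1
2,1,1,1,1
1,1,1,1,1,1
That's 9 in total.

9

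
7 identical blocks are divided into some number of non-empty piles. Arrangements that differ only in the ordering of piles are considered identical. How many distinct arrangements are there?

15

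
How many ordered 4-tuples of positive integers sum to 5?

A composition of 5 into 4 positive parts is chosen by placing 3 dividers among the 4 gaps between 5 units: C(4,3) = 4.

4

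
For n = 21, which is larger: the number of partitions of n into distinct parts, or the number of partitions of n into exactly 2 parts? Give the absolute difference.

66

Partitions of 21 into distinct parts: 76.
Partitions of 21 into exactly 2 parts: 10.
|76 − 10| = 66.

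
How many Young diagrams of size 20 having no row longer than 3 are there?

There are too many to list fully; the first 12 (by largest part) are:
3,3,3,3,3,3,2
3,3,3,3,3,3,1,1
3,3,3,3,3,2,2,1
3,3,3,3,3,2,1,1,1
3,3,3,3,3,1,1,1,1,1
3,3,3,3,2,2,2,2
3,3,3,3,2,2,2,1,1
3,3,3,3,2,2,1,1,1,1
3,3,3,3,2,1,1,1,1,1,1
3,3,3,3,1,1,1,1,1,1,1,1
3,3,3,2,2,2,2,2,1
3,3,3,2,2,2,2,1,1,1
…and 32 more, for 44 total.

44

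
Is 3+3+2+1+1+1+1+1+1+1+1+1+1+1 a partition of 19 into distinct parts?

No

The parts sum to 19, and the condition 'all summands are distinct' is violated.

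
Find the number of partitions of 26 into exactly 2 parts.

13

Enumerating:
25, 1
24, 2
23, 3
22, 4
21, 5
20, 6
19, 7
18, 8
17, 9
16, 10
15, 11
14, 12
13, 13
Counting gives 13.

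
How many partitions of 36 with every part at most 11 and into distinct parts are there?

A partial list (first 12 by largest part):
11 + 10 + 9 + 6
11 + 10 + 9 + 5 + 1
11 + 10 + 9 + 4 + 2
11 + 10 + 9 + 3 + 2 + 1
11 + 10 + 8 + 7
11 + 10 + 8 + 6 + 1
11 + 10 + 8 + 5 + 2
11 + 10 + 8 + 4 + 3
11 + 10 + 8 + 4 + 2 + 1
11 + 10 + 7 + 6 + 2
11 + 10 + 7 + 5 + 3
11 + 10 + 7 + 5 + 2 + 1
…and 56 more, for 68 total.

68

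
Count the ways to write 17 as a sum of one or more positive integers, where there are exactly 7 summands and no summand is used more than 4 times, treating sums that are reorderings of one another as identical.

There are too many to list fully; the first 12 (by largest part) are:
1+1+1+1+2+2+9
1+1+1+1+2+3+8
1+1+1+2+2+2+8
1+1+1+1+2+4+7
1+1+1+1+3+3+7
1+1+1+2+2+3+7
1+1+2+2+2+2+7
1+1+1+1+2+5+6
1+1+1+1+3+4+6
1+1+1+2+2+4+6
1+1+1+2+3+3+6
1+1+2+2+2+3+6
…and 16 more, for 28 total.

28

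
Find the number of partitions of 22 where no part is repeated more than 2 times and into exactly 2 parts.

They are:
21+1
20+2
19+3
18+4
17+5
16+6
15+7
14+8
13+9
12+10
11+11
That's 11 in total.

11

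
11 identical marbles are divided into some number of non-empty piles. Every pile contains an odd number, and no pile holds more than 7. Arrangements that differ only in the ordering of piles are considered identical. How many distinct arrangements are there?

10

They are:
7, 3, 1
7, 1, 1, 1, 1
5, 5, 1
5, 3, 3
5, 3, 1, 1, 1
5, 1, 1, 1, 1, 1, 1
3, 3, 3, 1, 1
3, 3, 1, 1, 1, 1, 1
3, 1, 1, 1, 1, 1, 1, 1, 1
1, 1, 1, 1, 1, 1, 1, 1, 1, 1, 1
Counting gives 10.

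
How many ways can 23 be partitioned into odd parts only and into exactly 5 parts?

23

Listing the qualifying partitions of 23:
19 + 1 + 1 + 1 + 1
17 + 3 + 1 + 1 + 1
15 + 5 + 1 + 1 + 1
15 + 3 + 3 + 1 + 1
13 + 7 + 1 + 1 + 1
13 + 5 + 3 + 1 + 1
13 + 3 + 3 + 3 + 1
11 + 9 + 1 + 1 + 1
11 + 7 + 3 + 1 + 1
11 + 5 + 5 + 1 + 1
11 + 5 + 3 + 3 + 1
11 + 3 + 3 + 3 + 3
9 + 9 + 3 + 1 + 1
9 + 7 + 5 + 1 + 1
9 + 7 + 3 + 3 + 1
9 + 5 + 5 + 3 + 1
9 + 5 + 3 + 3 + 3
7 + 7 + 7 + 1 + 1
7 + 7 + 5 + 3 + 1
7 + 7 + 3 + 3 + 3
7 + 5 + 5 + 5 + 1
7 + 5 + 5 + 3 + 3
5 + 5 + 5 + 5 + 3
That's 23 in total.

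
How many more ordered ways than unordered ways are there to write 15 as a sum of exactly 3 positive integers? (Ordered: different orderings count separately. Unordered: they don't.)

72

Ordered (compositions into 3 parts): C(14,2) = 91.
Unordered (partitions into 3 parts): 19.
Difference: 91 − 19 = 72.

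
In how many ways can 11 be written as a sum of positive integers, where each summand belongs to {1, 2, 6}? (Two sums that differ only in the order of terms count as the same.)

9

Listing the qualifying partitions of 11:
6,2,2,1
6,2,1,1,1
6,1,1,1,1,1
2,2,2,2,2,1
2,2,2,2,1,1,1
2,2,2,1,1,1,1,1
2,2,1,1,1,1,1,1,1
2,1,1,1,1,1,1,1,1,1
1,1,1,1,1,1,1,1,1,1,1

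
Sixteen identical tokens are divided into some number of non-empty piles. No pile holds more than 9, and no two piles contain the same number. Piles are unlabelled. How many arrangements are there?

18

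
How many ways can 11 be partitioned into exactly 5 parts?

Enumerating:
7, 1, 1, 1, 1
6, 2, 1, 1, 1
5, 3, 1, 1, 1
5, 2, 2, 1, 1
4, 4, 1, 1, 1
4, 3, 2, 1, 1
4, 2, 2, 2, 1
3, 3, 3, 1, 1
3, 3, 2, 2, 1
3, 2, 2, 2, 2
That's 10 in total.

10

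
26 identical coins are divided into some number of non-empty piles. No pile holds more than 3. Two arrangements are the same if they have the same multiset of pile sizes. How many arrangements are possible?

70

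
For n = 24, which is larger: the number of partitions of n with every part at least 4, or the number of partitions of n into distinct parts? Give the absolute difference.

72

Partitions of 24 with every part at least 4: 50.
Partitions of 24 into distinct parts: 122.
|50 − 122| = 72.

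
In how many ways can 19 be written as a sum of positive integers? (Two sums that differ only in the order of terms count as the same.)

490

Enumerating by decreasing first part gives 490 partitions in all.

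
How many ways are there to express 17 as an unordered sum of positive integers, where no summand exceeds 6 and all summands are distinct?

Listing the qualifying partitions of 17:
2,4,5,6
1,2,3,5,6

2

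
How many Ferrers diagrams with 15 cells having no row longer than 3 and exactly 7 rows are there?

Enumerating:
3 + 3 + 3 + 3 + 1 + 1 + 1
3 + 3 + 3 + 2 + 2 + 1 + 1
3 + 3 + 2 + 2 + 2 + 2 + 1
3 + 2 + 2 + 2 + 2 + 2 + 2
That's 4 in total.

4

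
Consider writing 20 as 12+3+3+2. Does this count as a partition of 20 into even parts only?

The parts sum to 20, and the condition 'every summand is even' is violated.

No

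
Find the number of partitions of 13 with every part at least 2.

24

The partitions of 13 that satisfy the conditions:
13
11+2
10+3
9+4
9+2+2
8+5
8+3+2
7+6
7+4+2
7+3+3
7+2+2+2
6+5+2
6+4+3
6+3+2+2
5+5+3
5+4+4
5+4+2+2
5+3+3+2
5+2+2+2+2
4+4+3+2
4+3+3+3
4+3+2+2+2
3+3+3+2+2
3+2+2+2+2+2
That's 24 in total.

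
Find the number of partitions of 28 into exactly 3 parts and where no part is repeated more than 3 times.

A partial list (first 12 by largest part):
1,1,26
1,2,25
1,3,24
2,2,24
1,4,23
2,3,23
1,5,22
2,4,22
3,3,22
1,6,21
2,5,21
3,4,21
…and 53 more, for 65 total.

65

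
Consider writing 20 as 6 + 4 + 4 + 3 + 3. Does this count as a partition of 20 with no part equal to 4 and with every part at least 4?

The parts sum to 20, and the condition 'no summand equals 4' is violated.

No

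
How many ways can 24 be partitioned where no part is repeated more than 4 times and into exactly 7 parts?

Direct enumeration gives 179 partitions.

179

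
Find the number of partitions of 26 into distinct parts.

165

A full systematic count gives 165.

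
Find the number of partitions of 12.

Counting exhaustively, 77 partitions satisfy the conditions.

77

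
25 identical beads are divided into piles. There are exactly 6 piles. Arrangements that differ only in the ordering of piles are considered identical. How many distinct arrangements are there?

There are 235 such partitions.

235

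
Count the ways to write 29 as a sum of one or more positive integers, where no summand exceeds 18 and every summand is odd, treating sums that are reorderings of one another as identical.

Direct enumeration gives 232 partitions.

232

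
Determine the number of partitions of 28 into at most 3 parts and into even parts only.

They are:
28
26,2
24,4
24,2,2
22,6
22,4,2
20,8
20,6,2
20,4,4
18,10
18,8,2
18,6,4
16,12
16,10,2
16,8,4
16,6,6
14,14
14,12,2
14,10,4
14,8,6
12,12,4
12,10,6
12,8,8
10,10,8
That's 24 in total.

24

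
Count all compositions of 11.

1024

There are 10 gaps and each independently is a cut or not, giving 2^10 = 1024.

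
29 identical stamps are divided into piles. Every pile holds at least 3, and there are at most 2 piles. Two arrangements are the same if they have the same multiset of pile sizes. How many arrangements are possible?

13

The partitions of 29 that satisfy the conditions:
29
26, 3
25, 4
24, 5
23, 6
22, 7
21, 8
20, 9
19, 10
18, 11
17, 12
16, 13
15, 14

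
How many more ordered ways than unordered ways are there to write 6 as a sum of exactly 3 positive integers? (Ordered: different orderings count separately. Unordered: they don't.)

7

Ordered (compositions into 3 parts): C(5,2) = 10.
Unordered (partitions into 3 parts): 3.
Difference: 10 − 3 = 7.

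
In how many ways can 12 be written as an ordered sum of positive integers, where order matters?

There are 11 gaps and each independently is a cut or not, giving 2^11 = 2048.

2048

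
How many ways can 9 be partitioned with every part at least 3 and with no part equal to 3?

Enumerating:
9
5+4
Counting gives 2.

2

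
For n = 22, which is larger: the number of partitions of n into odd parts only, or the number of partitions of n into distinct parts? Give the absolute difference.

0

Partitions of 22 into odd parts only: 89.
Partitions of 22 into distinct parts: 89.
|89 − 89| = 0.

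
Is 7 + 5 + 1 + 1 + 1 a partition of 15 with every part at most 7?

The parts sum to 15, and the condition 'no summand exceeds 7' holds.

Yes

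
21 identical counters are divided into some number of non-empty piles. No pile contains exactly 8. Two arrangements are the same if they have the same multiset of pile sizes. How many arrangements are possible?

691

Systematic enumeration (by largest part, then next-largest, …) yields 691.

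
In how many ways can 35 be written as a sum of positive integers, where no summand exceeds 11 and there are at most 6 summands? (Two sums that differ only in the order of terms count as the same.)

Systematic enumeration (by largest part, then next-largest, …) yields 471.

471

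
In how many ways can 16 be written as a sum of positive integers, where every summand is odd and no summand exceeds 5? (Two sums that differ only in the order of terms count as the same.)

14

They are:
5, 5, 5, 1
5, 5, 3, 3
5, 5, 3, 1, 1, 1
5, 5, 1, 1, 1, 1, 1, 1
5, 3, 3, 3, 1, 1
5, 3, 3, 1, 1, 1, 1, 1
5, 3, 1, 1, 1, 1, 1, 1, 1, 1
5, 1, 1, 1, 1, 1, 1, 1, 1, 1, 1, 1
3, 3, 3, 3, 3, 1
3, 3, 3, 3, 1, 1, 1, 1
3, 3, 3, 1, 1, 1, 1, 1, 1, 1
3, 3, 1, 1, 1, 1, 1, 1, 1, 1, 1, 1
3, 1, 1, 1, 1, 1, 1, 1, 1, 1, 1, 1, 1, 1
1, 1, 1, 1, 1, 1, 1, 1, 1, 1, 1, 1, 1, 1, 1, 1
Counting gives 14.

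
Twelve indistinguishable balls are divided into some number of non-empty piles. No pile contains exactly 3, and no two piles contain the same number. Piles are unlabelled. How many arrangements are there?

10

They are:
12
11 + 1
10 + 2
9 + 2 + 1
8 + 4
7 + 5
7 + 4 + 1
6 + 5 + 1
6 + 4 + 2
5 + 4 + 2 + 1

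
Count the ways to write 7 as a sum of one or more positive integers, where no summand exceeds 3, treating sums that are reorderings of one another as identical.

8

Enumerating:
3,3,1
3,2,2
3,2,1,1
3,1,1,1,1
2,2,2,1
2,2,1,1,1
2,1,1,1,1,1
1,1,1,1,1,1,1
Counting gives 8.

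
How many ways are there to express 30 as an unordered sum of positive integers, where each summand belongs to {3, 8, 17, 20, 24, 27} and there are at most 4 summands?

They are:
3 + 27
3 + 3 + 24

2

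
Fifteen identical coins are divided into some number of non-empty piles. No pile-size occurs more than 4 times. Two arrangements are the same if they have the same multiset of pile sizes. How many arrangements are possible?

There are 127 such partitions.

127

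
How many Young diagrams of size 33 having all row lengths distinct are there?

448

Counting exhaustively, 448 partitions satisfy the conditions.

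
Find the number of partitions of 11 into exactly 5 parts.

10

Listing the qualifying partitions of 11:
7+1+1+1+1
6+2+1+1+1
5+3+1+1+1
5+2+2+1+1
4+4+1+1+1
4+3+2+1+1
4+2+2+2+1
3+3+3+1+1
3+3+2+2+1
3+2+2+2+2
Counting gives 10.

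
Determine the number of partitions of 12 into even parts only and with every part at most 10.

Listing the qualifying partitions of 12:
2 + 10
4 + 8
2 + 2 + 8
6 + 6
2 + 4 + 6
2 + 2 + 2 + 6
4 + 4 + 4
2 + 2 + 4 + 4
2 + 2 + 2 + 2 + 4
2 + 2 + 2 + 2 + 2 + 2

10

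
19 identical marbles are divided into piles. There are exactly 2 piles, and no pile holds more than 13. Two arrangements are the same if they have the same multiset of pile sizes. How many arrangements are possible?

4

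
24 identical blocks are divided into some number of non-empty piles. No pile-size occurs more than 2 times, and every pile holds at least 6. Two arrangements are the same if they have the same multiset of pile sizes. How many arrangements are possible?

14

The partitions of 24 that satisfy the conditions:
24
6, 18
7, 17
8, 16
9, 15
10, 14
11, 13
12, 12
6, 6, 12
6, 7, 11
6, 8, 10
7, 7, 10
6, 9, 9
7, 8, 9
That's 14 in total.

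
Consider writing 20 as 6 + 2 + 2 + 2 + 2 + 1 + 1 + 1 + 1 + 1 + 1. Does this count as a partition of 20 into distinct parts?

The parts sum to 20, and the condition 'all summands are distinct' is violated.

No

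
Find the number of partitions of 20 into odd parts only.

There are too many to list fully; the first 12 (by largest part) are:
19 + 1
17 + 3
17 + 1 + 1 + 1
15 + 5
15 + 3 + 1 + 1
15 + 1 + 1 + 1 + 1 + 1
13 + 7
13 + 5 + 1 + 1
13 + 3 + 3 + 1
13 + 3 + 1 + 1 + 1 + 1
13 + 1 + 1 + 1 + 1 + 1 + 1 + 1
11 + 9
…and 52 more, for 64 total.

64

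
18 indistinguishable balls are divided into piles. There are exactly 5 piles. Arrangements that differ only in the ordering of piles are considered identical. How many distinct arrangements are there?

57

There are too many to list fully; the first 12 (by largest part) are:
14,1,1,1,1
13,2,1,1,1
12,3,1,1,1
12,2,2,1,1
11,4,1,1,1
11,3,2,1,1
11,2,2,2,1
10,5,1,1,1
10,4,2,1,1
10,3,3,1,1
10,3,2,2,1
10,2,2,2,2
…and 45 more, for 57 total.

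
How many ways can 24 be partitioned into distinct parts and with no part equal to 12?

108

Counting exhaustively, 108 partitions satisfy the conditions.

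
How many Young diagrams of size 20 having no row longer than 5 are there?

192

Direct enumeration gives 192 partitions.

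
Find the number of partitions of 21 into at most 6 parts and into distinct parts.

76

Systematic enumeration (by largest part, then next-largest, …) yields 76.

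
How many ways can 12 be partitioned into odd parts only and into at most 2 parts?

Enumerating:
11, 1
9, 3
7, 5
Counting gives 3.

3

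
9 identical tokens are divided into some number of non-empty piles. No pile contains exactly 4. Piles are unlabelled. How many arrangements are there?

23

Enumerating:
9
8,1
7,2
7,1,1
6,3
6,2,1
6,1,1,1
5,3,1
5,2,2
5,2,1,1
5,1,1,1,1
3,3,3
3,3,2,1
3,3,1,1,1
3,2,2,2
3,2,2,1,1
3,2,1,1,1,1
3,1,1,1,1,1,1
2,2,2,2,1
2,2,2,1,1,1
2,2,1,1,1,1,1
2,1,1,1,1,1,1,1
1,1,1,1,1,1,1,1,1
Counting gives 23.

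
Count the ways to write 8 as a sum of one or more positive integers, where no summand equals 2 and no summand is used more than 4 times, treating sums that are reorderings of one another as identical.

Enumerating:
8
1+7
1+1+6
3+5
1+1+1+5
4+4
1+3+4
1+1+1+1+4
1+1+3+3
That's 9 in total.

9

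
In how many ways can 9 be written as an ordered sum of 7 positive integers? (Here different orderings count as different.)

Place 6 bars in the 8 internal gaps of a row of 9 dots: C(8,6) = 28.

28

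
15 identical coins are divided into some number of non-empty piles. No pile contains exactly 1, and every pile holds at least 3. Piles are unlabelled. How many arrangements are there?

The partitions of 15 that satisfy the conditions:
15
12, 3
11, 4
10, 5
9, 6
9, 3, 3
8, 7
8, 4, 3
7, 5, 3
7, 4, 4
6, 6, 3
6, 5, 4
6, 3, 3, 3
5, 5, 5
5, 4, 3, 3
4, 4, 4, 3
3, 3, 3, 3, 3
Counting gives 17.

17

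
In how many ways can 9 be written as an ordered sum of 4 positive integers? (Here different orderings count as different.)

A composition of 9 into 4 positive parts is chosen by placing 3 dividers among the 8 gaps between 9 units: C(8,3) = 56.

56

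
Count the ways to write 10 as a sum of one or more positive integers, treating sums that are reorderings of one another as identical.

42

There are too many to list fully; the first 12 (by largest part) are:
10
9, 1
8, 2
8, 1, 1
7, 3
7, 2, 1
7, 1, 1, 1
6, 4
6, 3, 1
6, 2, 2
6, 2, 1, 1
6, 1, 1, 1, 1
…and 30 more, for 42 total.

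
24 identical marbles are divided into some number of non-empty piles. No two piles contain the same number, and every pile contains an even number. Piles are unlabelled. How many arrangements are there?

Enumerating:
24
22+2
20+4
18+6
18+4+2
16+8
16+6+2
14+10
14+8+2
14+6+4
12+10+2
12+8+4
12+6+4+2
10+8+6
10+8+4+2
Counting gives 15.

15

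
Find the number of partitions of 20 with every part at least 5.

13

The partitions of 20 that satisfy the conditions:
20
5, 15
6, 14
7, 13
8, 12
9, 11
10, 10
5, 5, 10
5, 6, 9
5, 7, 8
6, 6, 8
6, 7, 7
5, 5, 5, 5
Counting gives 13.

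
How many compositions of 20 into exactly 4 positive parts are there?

969

A composition of 20 into 4 positive parts is chosen by placing 3 dividers among the 19 gaps between 20 units: C(19,3) = 969.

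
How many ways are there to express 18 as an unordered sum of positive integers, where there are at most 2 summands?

Enumerating:
18
17 + 1
16 + 2
15 + 3
14 + 4
13 + 5
12 + 6
11 + 7
10 + 8
9 + 9

10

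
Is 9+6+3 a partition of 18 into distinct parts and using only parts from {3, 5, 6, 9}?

The parts sum to 18, and the condition 'all summands are distinct' holds; the condition 'each summand belongs to {3, 5, 6, 9}' holds.

Yes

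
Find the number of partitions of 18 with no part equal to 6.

308

There are 308 such partitions.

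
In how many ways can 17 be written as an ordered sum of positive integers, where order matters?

65536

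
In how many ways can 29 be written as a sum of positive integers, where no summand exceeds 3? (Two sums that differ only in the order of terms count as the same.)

Direct enumeration gives 85 partitions.

85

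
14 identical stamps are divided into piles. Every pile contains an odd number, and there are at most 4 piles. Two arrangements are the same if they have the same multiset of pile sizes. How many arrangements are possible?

10

Listing the qualifying partitions of 14:
13+1
11+3
11+1+1+1
9+5
9+3+1+1
7+7
7+5+1+1
7+3+3+1
5+5+3+1
5+3+3+3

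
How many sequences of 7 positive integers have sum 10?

Equivalently, choose which 6 of the 9 gaps become plus signs: C(9,6) = 84.

84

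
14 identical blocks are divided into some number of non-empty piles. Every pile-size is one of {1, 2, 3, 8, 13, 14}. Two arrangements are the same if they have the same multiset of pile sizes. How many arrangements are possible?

33

A partial list (first 12 by largest part):
14
13, 1
8, 3, 3
8, 3, 2, 1
8, 3, 1, 1, 1
8, 2, 2, 2
8, 2, 2, 1, 1
8, 2, 1, 1, 1, 1
8, 1, 1, 1, 1, 1, 1
3, 3, 3, 3, 2
3, 3, 3, 3, 1, 1
3, 3, 3, 2, 2, 1
…and 21 more, for 33 total.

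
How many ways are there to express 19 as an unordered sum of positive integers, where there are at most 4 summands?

94

Counting exhaustively, 94 partitions satisfy the conditions.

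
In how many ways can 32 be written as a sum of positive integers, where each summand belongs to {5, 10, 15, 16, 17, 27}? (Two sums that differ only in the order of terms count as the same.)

The partitions of 32 that satisfy the conditions:
27 + 5
17 + 15
17 + 10 + 5
17 + 5 + 5 + 5
16 + 16
Counting gives 5.

5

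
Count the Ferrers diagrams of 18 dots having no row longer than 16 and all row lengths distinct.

A partial list (first 12 by largest part):
2, 16
3, 15
1, 2, 15
4, 14
1, 3, 14
5, 13
1, 4, 13
2, 3, 13
6, 12
1, 5, 12
2, 4, 12
1, 2, 3, 12
…and 32 more, for 44 total.

44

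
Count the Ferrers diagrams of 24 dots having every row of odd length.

122

Systematic enumeration (by largest part, then next-largest, …) yields 122.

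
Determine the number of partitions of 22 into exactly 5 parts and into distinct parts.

13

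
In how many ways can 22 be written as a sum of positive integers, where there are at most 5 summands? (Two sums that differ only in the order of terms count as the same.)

255

Direct enumeration gives 255 partitions.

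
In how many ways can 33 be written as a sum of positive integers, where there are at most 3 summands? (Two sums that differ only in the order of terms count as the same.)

A full systematic count gives 108.

108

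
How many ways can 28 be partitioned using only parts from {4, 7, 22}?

The partitions of 28 that satisfy the conditions:
7 + 7 + 7 + 7
4 + 4 + 4 + 4 + 4 + 4 + 4
Counting gives 2.

2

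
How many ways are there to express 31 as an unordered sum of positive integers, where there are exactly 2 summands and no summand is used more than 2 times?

15

Enumerating:
30 + 1
29 + 2
28 + 3
27 + 4
26 + 5
25 + 6
24 + 7
23 + 8
22 + 9
21 + 10
20 + 11
19 + 12
18 + 13
17 + 14
16 + 15
That's 15 in total.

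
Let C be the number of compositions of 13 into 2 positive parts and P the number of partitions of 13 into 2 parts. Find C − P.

Compositions: C(12,1) = 12.
Unordered (partitions into 2 parts): 6.
Difference: 12 − 6 = 6.

6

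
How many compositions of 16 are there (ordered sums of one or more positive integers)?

32768

Each of the 15 gaps between 16 units is either a break or not: 2^15 = 32768.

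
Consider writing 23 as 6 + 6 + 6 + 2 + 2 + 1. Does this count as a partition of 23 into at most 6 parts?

The parts sum to 23, and the condition 'there are at most 6 summands' holds.

Yes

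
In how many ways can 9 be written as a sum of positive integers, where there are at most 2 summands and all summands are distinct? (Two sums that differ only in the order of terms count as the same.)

The partitions of 9 that satisfy the conditions:
9
8,1
7,2
6,3
5,4
Counting gives 5.

5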